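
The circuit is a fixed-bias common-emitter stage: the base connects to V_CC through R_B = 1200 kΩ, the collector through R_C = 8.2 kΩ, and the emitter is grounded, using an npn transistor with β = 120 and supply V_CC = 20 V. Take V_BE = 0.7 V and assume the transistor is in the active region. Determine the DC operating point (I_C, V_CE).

Base loop: V_CC = I_B·R_B + V_BE, so I_B = (20 − 0.7)/1200 kΩ = 0.0161 mA.
In the active region I_C = β·I_B = 120 × 0.0161 = 1.93 mA.
Collector loop: V_CE = V_CC − I_C·R_C = 20 − 1.93×8.2 = 4.17 V.
Since V_CE = 4.17 V > V_CE(sat) ≈ 0.2 V, the transistor is in the active region as assumed.

I_C ≈ 1.9 mA, V_CE ≈ 4.2 V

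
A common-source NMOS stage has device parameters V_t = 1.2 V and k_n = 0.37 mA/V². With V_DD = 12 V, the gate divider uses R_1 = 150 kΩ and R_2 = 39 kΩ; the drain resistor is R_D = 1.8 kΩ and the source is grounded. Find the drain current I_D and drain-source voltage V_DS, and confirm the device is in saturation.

I_D ≈ 0.3 mA, V_DS ≈ 11 V

V_G = V_DD·R_2/(R_1+R_2) = 12×39/189 = 2.48 V. With the source grounded, V_GS = V_G = 2.48 V.
Assume saturation: I_D = (k_n/2)(V_GS − V_t)² = (0.37/2)×(2.48 − 1.2)² = 0.185×1.28² = 0.301 mA.
V_DS = V_DD − I_D·R_D = 12 − 0.301×1.8 = 11.5 V.
Saturation requires V_DS ≥ V_GS − V_t = 1.28 V; 11.5 ≥ 1.28 ✓.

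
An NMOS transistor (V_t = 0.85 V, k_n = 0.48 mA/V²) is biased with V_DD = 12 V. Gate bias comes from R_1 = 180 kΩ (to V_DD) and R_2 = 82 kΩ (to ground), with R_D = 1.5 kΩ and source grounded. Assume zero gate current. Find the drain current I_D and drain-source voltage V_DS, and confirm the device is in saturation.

V_G = V_DD·R_2/(R_1+R_2) = 12×82/262 = 3.76 V. With the source grounded, V_GS = V_G = 3.76 V.
Assume saturation: I_D = (k_n/2)(V_GS − V_t)² = (0.48/2)×(3.76 − 0.85)² = 0.24×2.91² = 2.03 mA.
V_DS = V_DD − I_D·R_D = 12 − 2.03×1.5 = 8.96 V.
Saturation requires V_DS ≥ V_GS − V_t = 2.91 V; 8.96 ≥ 2.91 ✓.

I_D ≈ 2 mA, V_DS ≈ 9 V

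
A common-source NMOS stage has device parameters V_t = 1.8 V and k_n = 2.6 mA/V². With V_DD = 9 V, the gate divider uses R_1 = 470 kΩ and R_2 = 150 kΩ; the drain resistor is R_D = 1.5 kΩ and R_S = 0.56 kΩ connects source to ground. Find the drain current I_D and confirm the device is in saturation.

I_D ≈ 0.12 mA

V_G = V_DD·R_2/(R_1+R_2) = 9×150/620 = 2.18 V.
Assume saturation: I_D = (k_n/2)(V_GS − V_t)² with V_GS = V_G − I_D·R_S = 2.18 − 0.56·I_D.
Substituting gives 0.408·I_D² − 1.55·I_D + 0.185 = 0, with roots I_D = 0.124 or 3.68 mA.
The root I_D = 3.68 mA gives V_GS = 0.118 V ≤ V_t, so take I_D = 0.124 mA.
Then V_GS = 2.11 V and V_DS = V_DD − I_D(R_D+R_S) = 9 − 0.124×2.06 = 8.75 V.
Saturation requires V_DS ≥ V_GS − V_t = 0.308 V; 8.75 ≥ 0.308 ✓.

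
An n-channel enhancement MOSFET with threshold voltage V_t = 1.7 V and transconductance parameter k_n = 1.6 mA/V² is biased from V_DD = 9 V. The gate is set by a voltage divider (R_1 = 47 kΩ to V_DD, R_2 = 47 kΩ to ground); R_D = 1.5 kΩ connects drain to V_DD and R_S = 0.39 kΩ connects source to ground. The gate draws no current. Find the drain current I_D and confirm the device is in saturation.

I_D ≈ 2.6 mA

V_G = V_DD·R_2/(R_1+R_2) = 9×47/94 = 4.5 V.
Assume saturation: I_D = (k_n/2)(V_GS − V_t)² with V_GS = V_G − I_D·R_S = 4.5 − 0.39·I_D.
Substituting gives 0.122·I_D² − 2.75·I_D + 6.27 = 0, with roots I_D = 2.58 or 20 mA.
The root I_D = 20 mA gives V_GS = -3.3 V ≤ V_t, so take I_D = 2.58 mA.
Then V_GS = 3.49 V and V_DS = V_DD − I_D(R_D+R_S) = 9 − 2.58×1.89 = 4.13 V.
Saturation requires V_DS ≥ V_GS − V_t = 1.79 V; 4.13 ≥ 1.79 ✓.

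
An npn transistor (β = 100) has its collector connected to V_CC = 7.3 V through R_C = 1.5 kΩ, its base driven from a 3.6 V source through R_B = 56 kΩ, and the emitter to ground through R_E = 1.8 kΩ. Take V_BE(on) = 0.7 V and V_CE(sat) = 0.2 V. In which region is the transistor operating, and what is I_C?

active; I_C ≈ 1.2 mA

Assume active. Base-emitter loop: I_B = (V_BB − V_BE)/(R_B + (β+1)R_E) = (3.6 − 0.7)/(56 + 101×1.8) = 0.0122 mA.
I_C = β·I_B = 100×0.0122 = 1.22 mA.
V_CE = V_CC − I_C·R_C − I_E·R_E = 7.3 − 1.22×1.5 − 1.23×1.8 = 3.25 V > V_CE(sat), so the active-region assumption holds.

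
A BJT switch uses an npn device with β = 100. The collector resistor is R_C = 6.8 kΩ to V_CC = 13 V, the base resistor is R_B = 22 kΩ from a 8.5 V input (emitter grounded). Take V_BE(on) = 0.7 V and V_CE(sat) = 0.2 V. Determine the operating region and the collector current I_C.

Assume active: I_B = (8.5 − 0.7)/22 = 0.355 mA, giving I_C = β·I_B = 35.5 mA.
But then V_CE = 13 − 35.5×6.8 = -228 V < V_CE(sat) = 0.2 V — impossible in the active region.
So the transistor is saturated. With V_CE = 0.2 V, I_C = (V_CC − 0.2)/R_C = 12.8/6.8 = 1.88 mA.
Check: β·I_B = 35.5 mA > I_C = 1.88 mA, confirming saturation.

saturation; I_C ≈ 1.9 mA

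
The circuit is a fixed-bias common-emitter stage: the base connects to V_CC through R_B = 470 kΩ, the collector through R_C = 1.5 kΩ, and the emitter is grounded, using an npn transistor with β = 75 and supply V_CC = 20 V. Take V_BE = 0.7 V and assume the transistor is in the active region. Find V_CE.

V_CE ≈ 15 V

Base loop: V_CC = I_B·R_B + V_BE, so I_B = (20 − 0.7)/470 kΩ = 0.0411 mA.
In the active region I_C = β·I_B = 75 × 0.0411 = 3.08 mA.
Collector loop: V_CE = V_CC − I_C·R_C = 20 − 3.08×1.5 = 15.4 V.
Since V_CE = 15.4 V > V_CE(sat) ≈ 0.2 V, the transistor is in the active region as assumed.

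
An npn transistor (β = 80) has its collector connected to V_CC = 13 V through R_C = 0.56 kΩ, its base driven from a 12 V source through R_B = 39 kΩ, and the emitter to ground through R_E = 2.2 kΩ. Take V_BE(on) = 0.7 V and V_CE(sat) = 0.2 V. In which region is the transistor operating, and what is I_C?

active; I_C ≈ 4.2 mA

Assume active. Base-emitter loop: I_B = (V_BB − V_BE)/(R_B + (β+1)R_E) = (12 − 0.7)/(39 + 81×2.2) = 0.052 mA.
I_C = β·I_B = 80×0.052 = 4.16 mA.
V_CE = V_CC − I_C·R_C − I_E·R_E = 13 − 4.16×0.56 − 4.21×2.2 = 1.4 V > V_CE(sat), so the active-region assumption holds.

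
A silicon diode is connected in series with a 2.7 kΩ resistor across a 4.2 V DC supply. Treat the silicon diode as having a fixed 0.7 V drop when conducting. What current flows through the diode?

KVL around the loop: 4.2 = V_D + I·R = 0.7 + I × 2.7 kΩ.
So I = (4.2 − 0.7) / 2.7 kΩ = 3.5 / 2.7 = 1.3 mA.

I ≈ 1.3 mA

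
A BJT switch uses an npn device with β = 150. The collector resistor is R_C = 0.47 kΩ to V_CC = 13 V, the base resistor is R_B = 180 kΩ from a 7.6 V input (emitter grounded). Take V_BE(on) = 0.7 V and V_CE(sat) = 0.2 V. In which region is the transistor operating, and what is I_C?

active; I_C ≈ 5.8 mA

Assume active. Base-emitter loop: I_B = (V_BB − V_BE)/R_B = (7.6 − 0.7)/180 = 0.0383 mA.
I_C = β·I_B = 150×0.0383 = 5.75 mA.
V_CE = V_CC − I_C·R_C = 13 − 5.75×0.47 = 10.3 V > V_CE(sat), so the active-region assumption holds.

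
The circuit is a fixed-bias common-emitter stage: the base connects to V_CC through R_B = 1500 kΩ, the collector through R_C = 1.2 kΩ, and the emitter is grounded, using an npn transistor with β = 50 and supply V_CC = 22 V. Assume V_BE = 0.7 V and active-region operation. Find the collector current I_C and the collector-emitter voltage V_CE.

Base loop: V_CC = I_B·R_B + V_BE, so I_B = (22 − 0.7)/1500 kΩ = 0.0142 mA.
In the active region I_C = β·I_B = 50 × 0.0142 = 0.71 mA.
Collector loop: V_CE = V_CC − I_C·R_C = 22 − 0.71×1.2 = 21.1 V.
Since V_CE = 21.1 V > V_CE(sat) ≈ 0.2 V, the transistor is in the active region as assumed.

I_C ≈ 0.71 mA, V_CE ≈ 21 V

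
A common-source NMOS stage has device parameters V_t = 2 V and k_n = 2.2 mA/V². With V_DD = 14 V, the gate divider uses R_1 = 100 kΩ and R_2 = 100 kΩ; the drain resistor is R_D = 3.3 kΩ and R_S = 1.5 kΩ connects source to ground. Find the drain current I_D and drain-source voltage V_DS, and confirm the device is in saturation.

I_D ≈ 2.4 mA, V_DS ≈ 2.7 V

V_G = V_DD·R_2/(R_1+R_2) = 14×100/200 = 7 V.
Assume saturation: I_D = (k_n/2)(V_GS − V_t)² with V_GS = V_G − I_D·R_S = 7 − 1.5·I_D.
Substituting gives 2.48·I_D² − 17.5·I_D + 27.5 = 0, with roots I_D = 2.36 or 4.71 mA.
The root I_D = 4.71 mA gives V_GS = -0.07 V ≤ V_t, so take I_D = 2.36 mA.
Then V_GS = 3.46 V and V_DS = V_DD − I_D(R_D+R_S) = 14 − 2.36×4.8 = 2.68 V.
Saturation requires V_DS ≥ V_GS − V_t = 1.46 V; 2.68 ≥ 1.46 ✓.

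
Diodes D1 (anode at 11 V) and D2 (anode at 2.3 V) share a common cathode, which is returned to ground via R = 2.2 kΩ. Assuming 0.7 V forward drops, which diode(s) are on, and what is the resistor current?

Assume both conduct. Then node N would need to be at both 11−0.7 = 10.3 V and 2.3−0.7 = 1.6 V, which is impossible.
Assume only D1 conducts: V_N = 11 − 0.7 = 10.3 V, so I_R = 10.3/2.2 = 4.68 mA.
Check D2: its anode-to-cathode voltage is 2.3 − 10.3 = -8 V < 0.7 V, so it is off. The assumption is consistent.

Only D1 conducts; I_R ≈ 4.7 mA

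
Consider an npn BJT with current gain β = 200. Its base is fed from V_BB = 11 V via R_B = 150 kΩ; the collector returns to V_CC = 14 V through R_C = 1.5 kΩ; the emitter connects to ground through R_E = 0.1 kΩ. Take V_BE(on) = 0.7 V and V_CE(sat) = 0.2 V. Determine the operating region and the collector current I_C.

Assume active: I_B = (11 − 0.7)/(150 + 201×0.1) = 0.0606 mA, I_C = β·I_B = 12.1 mA.
Then V_CE = 14 − 12.1×1.5 − 12.2×0.1 = -5.38 V < 0.2 V — the active assumption fails.
Re-solve with V_CE = 0.2 V. KCL at the emitter: V_E/R_E = (V_BB−0.7−V_E)/R_B + (V_CC−0.2−V_E)/R_C, giving V_E = 0.868 V.
I_C = (V_CC − 0.2 − V_E)/R_C = (13.8 − 0.868)/1.5 = 8.62 mA.
Check: I_B = (10.3 − 0.868)/150 = 0.0629 mA, and β·I_B = 12.6 mA > I_C, confirming saturation.

saturation; I_C ≈ 8.6 mA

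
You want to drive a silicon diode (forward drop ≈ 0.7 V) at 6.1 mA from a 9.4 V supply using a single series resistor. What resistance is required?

The resistor drops V_S − V_D = 9.4 − 0.7 = 8.7 V at 6.1 mA.
R = 8.7 V / 6.1 mA = 1.43 kΩ.

R ≈ 1.4 kΩ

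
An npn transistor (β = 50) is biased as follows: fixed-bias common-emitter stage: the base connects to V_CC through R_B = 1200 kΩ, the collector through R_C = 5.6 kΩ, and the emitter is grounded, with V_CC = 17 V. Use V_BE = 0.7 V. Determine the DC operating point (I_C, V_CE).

I_C ≈ 0.68 mA, V_CE ≈ 13 V

Base loop: V_CC = I_B·R_B + V_BE, so I_B = (17 − 0.7)/1200 kΩ = 0.0136 mA.
In the active region I_C = β·I_B = 50 × 0.0136 = 0.679 mA.
Collector loop: V_CE = V_CC − I_C·R_C = 17 − 0.679×5.6 = 13.2 V.
Since V_CE = 13.2 V > V_CE(sat) ≈ 0.2 V, the transistor is in the active region as assumed.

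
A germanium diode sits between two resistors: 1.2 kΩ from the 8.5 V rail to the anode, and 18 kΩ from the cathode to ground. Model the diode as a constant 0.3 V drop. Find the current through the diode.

I ≈ 0.43 mA

The two resistors are in series with the diode, so KVL gives 8.5 = I·1.2 + 0.3 + I·18.
I = (8.5 − 0.3) / (1.2 + 18) kΩ = 8.2 / 19.2 = 0.427 mA.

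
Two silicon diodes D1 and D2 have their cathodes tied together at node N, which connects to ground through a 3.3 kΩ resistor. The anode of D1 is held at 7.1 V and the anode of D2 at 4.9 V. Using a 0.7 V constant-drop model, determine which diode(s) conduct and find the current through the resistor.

Assume both conduct. Then node N would need to be at both 7.1−0.7 = 6.4 V and 4.9−0.7 = 4.2 V, which is impossible.
Assume only D1 conducts: V_N = 7.1 − 0.7 = 6.4 V, so I_R = 6.4/3.3 = 1.94 mA.
Check D2: its anode-to-cathode voltage is 4.9 − 6.4 = -1.5 V < 0.7 V, so it is off. The assumption is consistent.

Only D1 conducts; I_R ≈ 1.9 mA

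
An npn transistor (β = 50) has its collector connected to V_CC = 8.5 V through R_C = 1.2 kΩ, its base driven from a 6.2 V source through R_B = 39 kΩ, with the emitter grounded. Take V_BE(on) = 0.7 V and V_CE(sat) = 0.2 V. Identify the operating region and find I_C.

saturation; I_C ≈ 6.9 mA

Assume active: I_B = (6.2 − 0.7)/39 = 0.141 mA, giving I_C = β·I_B = 7.05 mA.
But then V_CE = 8.5 − 7.05×1.2 = 0.0385 V < V_CE(sat) = 0.2 V — impossible in the active region.
So the transistor is saturated. With V_CE = 0.2 V, I_C = (V_CC − 0.2)/R_C = 8.3/1.2 = 6.92 mA.
Check: β·I_B = 7.05 mA > I_C = 6.92 mA, confirming saturation.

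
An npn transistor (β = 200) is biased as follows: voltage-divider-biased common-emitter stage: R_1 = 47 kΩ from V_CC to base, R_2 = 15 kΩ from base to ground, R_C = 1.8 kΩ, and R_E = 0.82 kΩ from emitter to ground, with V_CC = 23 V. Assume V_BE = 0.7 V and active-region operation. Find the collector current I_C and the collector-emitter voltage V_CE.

I_C ≈ 5.5 mA, V_CE ≈ 8.5 V

Thevenize the base divider: V_Th = V_CC·R_2/(R_1+R_2) = 23×15/62 = 5.56 V, R_Th = R_1‖R_2 = 11.4 kΩ.
Base-emitter loop: V_Th = I_B·R_Th + V_BE + (β+1)I_B·R_E, so I_B = (5.56 − 0.7) / (11.4 + 201×0.82) = 0.0276 mA.
I_C = β·I_B = 200×0.0276 = 5.52 mA, and I_E = (β+1)I_B = 5.55 mA.
V_CE = V_CC − I_C·R_C − I_E·R_E = 23 − 5.52×1.8 − 5.55×0.82 = 8.51 V.
V_CE = 8.51 V > 0.2 V confirms active-region operation.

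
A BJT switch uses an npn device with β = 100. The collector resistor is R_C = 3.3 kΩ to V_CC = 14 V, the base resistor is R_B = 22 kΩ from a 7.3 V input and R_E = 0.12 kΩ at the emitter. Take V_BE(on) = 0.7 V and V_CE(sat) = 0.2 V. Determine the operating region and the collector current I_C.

Assume active: I_B = (7.3 − 0.7)/(22 + 101×0.12) = 0.193 mA, I_C = β·I_B = 19.3 mA.
Then V_CE = 14 − 19.3×3.3 − 19.5×0.12 = -52.2 V < 0.2 V — the active assumption fails.
Re-solve with V_CE = 0.2 V. KCL at the emitter: V_E/R_E = (V_BB−0.7−V_E)/R_B + (V_CC−0.2−V_E)/R_C, giving V_E = 0.516 V.
I_C = (V_CC − 0.2 − V_E)/R_C = (13.8 − 0.516)/3.3 = 4.03 mA.
Check: I_B = (6.6 − 0.516)/22 = 0.277 mA, and β·I_B = 27.7 mA > I_C, confirming saturation.

saturation; I_C ≈ 4 mA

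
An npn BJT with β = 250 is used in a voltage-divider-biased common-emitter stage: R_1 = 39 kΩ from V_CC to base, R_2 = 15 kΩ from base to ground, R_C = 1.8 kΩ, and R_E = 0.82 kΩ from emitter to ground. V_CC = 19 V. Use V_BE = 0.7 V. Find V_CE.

Thevenize the base divider: V_Th = V_CC·R_2/(R_1+R_2) = 19×15/54 = 5.28 V, R_Th = R_1‖R_2 = 10.8 kΩ.
Base-emitter loop: V_Th = I_B·R_Th + V_BE + (β+1)I_B·R_E, so I_B = (5.28 − 0.7) / (10.8 + 251×0.82) = 0.0211 mA.
I_C = β·I_B = 250×0.0211 = 5.28 mA, and I_E = (β+1)I_B = 5.3 mA.
V_CE = V_CC − I_C·R_C − I_E·R_E = 19 − 5.28×1.8 − 5.3×0.82 = 5.14 V.
V_CE = 5.14 V > 0.2 V confirms active-region operation.

V_CE ≈ 5.1 V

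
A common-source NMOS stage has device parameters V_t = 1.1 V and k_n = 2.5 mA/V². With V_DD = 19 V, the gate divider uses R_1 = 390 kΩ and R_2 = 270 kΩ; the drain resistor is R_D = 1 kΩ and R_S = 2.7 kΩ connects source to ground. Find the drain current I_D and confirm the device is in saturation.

I_D ≈ 2 mA

V_G = V_DD·R_2/(R_1+R_2) = 19×270/660 = 7.77 V.
Assume saturation: I_D = (k_n/2)(V_GS − V_t)² with V_GS = V_G − I_D·R_S = 7.77 − 2.7·I_D.
Substituting gives 9.11·I_D² − 46·I_D + 55.7 = 0, with roots I_D = 2 or 3.05 mA.
The root I_D = 3.05 mA gives V_GS = -0.462 V ≤ V_t, so take I_D = 2 mA.
Then V_GS = 2.37 V and V_DS = V_DD − I_D(R_D+R_S) = 19 − 2×3.7 = 11.6 V.
Saturation requires V_DS ≥ V_GS − V_t = 1.27 V; 11.6 ≥ 1.27 ✓.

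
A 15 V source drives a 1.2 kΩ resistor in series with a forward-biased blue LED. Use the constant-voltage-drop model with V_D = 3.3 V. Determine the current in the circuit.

I ≈ 9.8 mA

KVL around the loop: 15 = V_D + I·R = 3.3 + I × 1.2 kΩ.
So I = (15 − 3.3) / 1.2 kΩ = 11.7 / 1.2 = 9.75 mA.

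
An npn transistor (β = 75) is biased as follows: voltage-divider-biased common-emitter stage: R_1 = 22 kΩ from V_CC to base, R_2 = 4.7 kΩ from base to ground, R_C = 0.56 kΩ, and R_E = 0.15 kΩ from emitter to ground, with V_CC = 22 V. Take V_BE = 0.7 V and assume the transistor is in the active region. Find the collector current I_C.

I_C ≈ 16 mA

Thevenize the base divider: V_Th = V_CC·R_2/(R_1+R_2) = 22×4.7/26.7 = 3.87 V, R_Th = R_1‖R_2 = 3.87 kΩ.
Base-emitter loop: V_Th = I_B·R_Th + V_BE + (β+1)I_B·R_E, so I_B = (3.87 − 0.7) / (3.87 + 76×0.15) = 0.208 mA.
I_C = β·I_B = 75×0.208 = 15.6 mA, and I_E = (β+1)I_B = 15.8 mA.
V_CE = V_CC − I_C·R_C − I_E·R_E = 22 − 15.6×0.56 − 15.8×0.15 = 10.9 V.
V_CE = 10.9 V > 0.2 V confirms active-region operation.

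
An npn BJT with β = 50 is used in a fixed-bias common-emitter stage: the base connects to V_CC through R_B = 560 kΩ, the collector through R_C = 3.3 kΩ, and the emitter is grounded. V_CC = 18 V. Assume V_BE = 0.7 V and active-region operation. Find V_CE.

V_CE ≈ 13 V

Base loop: V_CC = I_B·R_B + V_BE, so I_B = (18 − 0.7)/560 kΩ = 0.0309 mA.
In the active region I_C = β·I_B = 50 × 0.0309 = 1.54 mA.
Collector loop: V_CE = V_CC − I_C·R_C = 18 − 1.54×3.3 = 12.9 V.
Since V_CE = 12.9 V > V_CE(sat) ≈ 0.2 V, the transistor is in the active region as assumed.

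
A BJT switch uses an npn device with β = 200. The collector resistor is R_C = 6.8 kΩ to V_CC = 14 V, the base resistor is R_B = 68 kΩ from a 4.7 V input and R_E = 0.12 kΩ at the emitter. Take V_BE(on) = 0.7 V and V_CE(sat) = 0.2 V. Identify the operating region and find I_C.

saturation; I_C ≈ 2 mA

Assume active: I_B = (4.7 − 0.7)/(68 + 201×0.12) = 0.0434 mA, I_C = β·I_B = 8.68 mA.
Then V_CE = 14 − 8.68×6.8 − 8.73×0.12 = -46.1 V < 0.2 V — the active assumption fails.
Re-solve with V_CE = 0.2 V. KCL at the emitter: V_E/R_E = (V_BB−0.7−V_E)/R_B + (V_CC−0.2−V_E)/R_C, giving V_E = 0.246 V.
I_C = (V_CC − 0.2 − V_E)/R_C = (13.8 − 0.246)/6.8 = 1.99 mA.
Check: I_B = (4 − 0.246)/68 = 0.0552 mA, and β·I_B = 11 mA > I_C, confirming saturation.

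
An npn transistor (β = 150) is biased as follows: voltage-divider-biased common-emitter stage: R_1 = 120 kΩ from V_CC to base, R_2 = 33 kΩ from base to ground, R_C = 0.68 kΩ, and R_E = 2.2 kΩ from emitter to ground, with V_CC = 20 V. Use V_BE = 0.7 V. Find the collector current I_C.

I_C ≈ 1.5 mA

Thevenize the base divider: V_Th = V_CC·R_2/(R_1+R_2) = 20×33/153 = 4.31 V, R_Th = R_1‖R_2 = 25.9 kΩ.
Base-emitter loop: V_Th = I_B·R_Th + V_BE + (β+1)I_B·R_E, so I_B = (4.31 − 0.7) / (25.9 + 151×2.2) = 0.0101 mA.
I_C = β·I_B = 150×0.0101 = 1.51 mA, and I_E = (β+1)I_B = 1.52 mA.
V_CE = V_CC − I_C·R_C − I_E·R_E = 20 − 1.51×0.68 − 1.52×2.2 = 15.6 V.
V_CE = 15.6 V > 0.2 V confirms active-region operation.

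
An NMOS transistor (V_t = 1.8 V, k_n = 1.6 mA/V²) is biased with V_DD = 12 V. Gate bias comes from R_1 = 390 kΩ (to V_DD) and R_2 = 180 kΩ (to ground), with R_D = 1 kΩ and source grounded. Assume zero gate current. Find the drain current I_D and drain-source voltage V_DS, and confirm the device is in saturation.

V_G = V_DD·R_2/(R_1+R_2) = 12×180/570 = 3.79 V. With the source grounded, V_GS = V_G = 3.79 V.
Assume saturation: I_D = (k_n/2)(V_GS − V_t)² = (1.6/2)×(3.79 − 1.8)² = 0.8×1.99² = 3.17 mA.
V_DS = V_DD − I_D·R_D = 12 − 3.17×1 = 8.83 V.
Saturation requires V_DS ≥ V_GS − V_t = 1.99 V; 8.83 ≥ 1.99 ✓.

I_D ≈ 3.2 mA, V_DS ≈ 8.8 V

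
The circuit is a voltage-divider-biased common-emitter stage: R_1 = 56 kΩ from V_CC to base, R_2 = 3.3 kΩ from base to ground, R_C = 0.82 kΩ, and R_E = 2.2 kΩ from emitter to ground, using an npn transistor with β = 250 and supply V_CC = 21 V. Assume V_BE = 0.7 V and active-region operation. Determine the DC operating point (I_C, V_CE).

Thevenize the base divider: V_Th = V_CC·R_2/(R_1+R_2) = 21×3.3/59.3 = 1.17 V, R_Th = R_1‖R_2 = 3.12 kΩ.
Base-emitter loop: V_Th = I_B·R_Th + V_BE + (β+1)I_B·R_E, so I_B = (1.17 − 0.7) / (3.12 + 251×2.2) = 0.000844 mA.
I_C = β·I_B = 250×0.000844 = 0.211 mA, and I_E = (β+1)I_B = 0.212 mA.
V_CE = V_CC − I_C·R_C − I_E·R_E = 21 − 0.211×0.82 − 0.212×2.2 = 20.4 V.
V_CE = 20.4 V > 0.2 V confirms active-region operation.

I_C ≈ 0.21 mA, V_CE ≈ 20 V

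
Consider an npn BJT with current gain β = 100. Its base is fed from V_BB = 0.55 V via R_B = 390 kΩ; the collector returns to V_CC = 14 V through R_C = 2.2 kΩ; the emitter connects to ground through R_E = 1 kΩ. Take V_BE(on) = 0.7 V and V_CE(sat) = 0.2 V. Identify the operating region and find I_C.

cutoff; I_C ≈ 0

V_BB = 0.55 V ≤ V_BE(on) = 0.7 V, so the base-emitter junction is not forward biased.
The transistor is in cutoff: I_B = I_C = 0.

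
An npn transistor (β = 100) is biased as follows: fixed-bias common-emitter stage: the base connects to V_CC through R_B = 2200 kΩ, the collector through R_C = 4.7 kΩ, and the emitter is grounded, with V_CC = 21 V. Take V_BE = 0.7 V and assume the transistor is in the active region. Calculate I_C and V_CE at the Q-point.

I_C ≈ 0.92 mA, V_CE ≈ 17 V

Base loop: V_CC = I_B·R_B + V_BE, so I_B = (21 − 0.7)/2200 kΩ = 0.00923 mA.
In the active region I_C = β·I_B = 100 × 0.00923 = 0.923 mA.
Collector loop: V_CE = V_CC − I_C·R_C = 21 − 0.923×4.7 = 16.7 V.
Since V_CE = 16.7 V > V_CE(sat) ≈ 0.2 V, the transistor is in the active region as assumed.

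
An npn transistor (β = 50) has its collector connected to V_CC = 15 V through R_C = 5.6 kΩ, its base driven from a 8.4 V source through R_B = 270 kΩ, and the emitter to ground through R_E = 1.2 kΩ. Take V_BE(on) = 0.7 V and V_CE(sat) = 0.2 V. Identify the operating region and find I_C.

active; I_C ≈ 1.2 mA

Assume active. Base-emitter loop: I_B = (V_BB − V_BE)/(R_B + (β+1)R_E) = (8.4 − 0.7)/(270 + 51×1.2) = 0.0232 mA.
I_C = β·I_B = 50×0.0232 = 1.16 mA.
V_CE = V_CC − I_C·R_C − I_E·R_E = 15 − 1.16×5.6 − 1.19×1.2 = 7.07 V > V_CE(sat), so the active-region assumption holds.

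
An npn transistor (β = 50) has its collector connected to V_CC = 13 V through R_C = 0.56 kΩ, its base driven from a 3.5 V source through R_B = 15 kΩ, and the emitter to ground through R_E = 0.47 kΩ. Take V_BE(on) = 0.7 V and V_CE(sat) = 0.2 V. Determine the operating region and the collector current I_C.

Assume active. Base-emitter loop: I_B = (V_BB − V_BE)/(R_B + (β+1)R_E) = (3.5 − 0.7)/(15 + 51×0.47) = 0.0719 mA.
I_C = β·I_B = 50×0.0719 = 3.59 mA.
V_CE = V_CC − I_C·R_C − I_E·R_E = 13 − 3.59×0.56 − 3.66×0.47 = 9.27 V > V_CE(sat), so the active-region assumption holds.

active; I_C ≈ 3.6 mA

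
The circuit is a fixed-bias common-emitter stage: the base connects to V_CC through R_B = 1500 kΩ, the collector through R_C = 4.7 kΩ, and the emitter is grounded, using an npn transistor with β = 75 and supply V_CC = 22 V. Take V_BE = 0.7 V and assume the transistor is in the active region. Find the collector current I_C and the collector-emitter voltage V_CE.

I_C ≈ 1.1 mA, V_CE ≈ 17 V

Base loop: V_CC = I_B·R_B + V_BE, so I_B = (22 − 0.7)/1500 kΩ = 0.0142 mA.
In the active region I_C = β·I_B = 75 × 0.0142 = 1.07 mA.
Collector loop: V_CE = V_CC − I_C·R_C = 22 − 1.07×4.7 = 17 V.
Since V_CE = 17 V > V_CE(sat) ≈ 0.2 V, the transistor is in the active region as assumed.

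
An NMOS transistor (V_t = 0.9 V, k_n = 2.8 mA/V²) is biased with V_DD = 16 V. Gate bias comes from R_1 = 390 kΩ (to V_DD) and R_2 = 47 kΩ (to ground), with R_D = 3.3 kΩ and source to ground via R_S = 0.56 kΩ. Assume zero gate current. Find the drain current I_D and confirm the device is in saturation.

I_D ≈ 0.45 mA

V_G = V_DD·R_2/(R_1+R_2) = 16×47/437 = 1.72 V.
Assume saturation: I_D = (k_n/2)(V_GS − V_t)² with V_GS = V_G − I_D·R_S = 1.72 − 0.56·I_D.
Substituting gives 0.439·I_D² − 2.29·I_D + 0.943 = 0, with roots I_D = 0.452 or 4.76 mA.
The root I_D = 4.76 mA gives V_GS = -0.943 V ≤ V_t, so take I_D = 0.452 mA.
Then V_GS = 1.47 V and V_DS = V_DD − I_D(R_D+R_S) = 16 − 0.452×3.86 = 14.3 V.
Saturation requires V_DS ≥ V_GS − V_t = 0.568 V; 14.3 ≥ 0.568 ✓.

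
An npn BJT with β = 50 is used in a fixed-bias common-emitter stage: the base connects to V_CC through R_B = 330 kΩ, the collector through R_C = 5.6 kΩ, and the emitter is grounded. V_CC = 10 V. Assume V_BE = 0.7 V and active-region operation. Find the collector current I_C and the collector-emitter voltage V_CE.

I_C ≈ 1.4 mA, V_CE ≈ 2.1 V

Base loop: V_CC = I_B·R_B + V_BE, so I_B = (10 − 0.7)/330 kΩ = 0.0282 mA.
In the active region I_C = β·I_B = 50 × 0.0282 = 1.41 mA.
Collector loop: V_CE = V_CC − I_C·R_C = 10 − 1.41×5.6 = 2.11 V.
Since V_CE = 2.11 V > V_CE(sat) ≈ 0.2 V, the transistor is in the active region as assumed.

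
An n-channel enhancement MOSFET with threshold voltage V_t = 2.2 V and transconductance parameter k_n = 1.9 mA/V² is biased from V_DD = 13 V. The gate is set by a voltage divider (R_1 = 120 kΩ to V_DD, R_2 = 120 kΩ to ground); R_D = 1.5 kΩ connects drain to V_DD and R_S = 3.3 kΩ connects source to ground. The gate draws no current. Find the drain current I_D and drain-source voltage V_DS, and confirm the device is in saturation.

V_G = V_DD·R_2/(R_1+R_2) = 13×120/240 = 6.5 V.
Assume saturation: I_D = (k_n/2)(V_GS − V_t)² with V_GS = V_G − I_D·R_S = 6.5 − 3.3·I_D.
Substituting gives 10.3·I_D² − 28·I_D + 17.6 = 0, with roots I_D = 0.993 or 1.71 mA.
The root I_D = 1.71 mA gives V_GS = 0.859 V ≤ V_t, so take I_D = 0.993 mA.
Then V_GS = 3.22 V and V_DS = V_DD − I_D(R_D+R_S) = 13 − 0.993×4.8 = 8.23 V.
Saturation requires V_DS ≥ V_GS − V_t = 1.02 V; 8.23 ≥ 1.02 ✓.

I_D ≈ 0.99 mA, V_DS ≈ 8.2 V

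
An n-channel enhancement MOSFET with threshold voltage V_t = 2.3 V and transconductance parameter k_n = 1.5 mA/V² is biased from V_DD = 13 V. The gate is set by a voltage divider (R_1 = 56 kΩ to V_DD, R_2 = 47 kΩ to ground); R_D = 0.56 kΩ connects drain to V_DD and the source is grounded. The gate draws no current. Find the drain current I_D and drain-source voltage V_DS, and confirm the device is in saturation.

I_D ≈ 9.9 mA, V_DS ≈ 7.5 V

V_G = V_DD·R_2/(R_1+R_2) = 13×47/103 = 5.93 V. With the source grounded, V_GS = V_G = 5.93 V.
Assume saturation: I_D = (k_n/2)(V_GS − V_t)² = (1.5/2)×(5.93 − 2.3)² = 0.75×3.63² = 9.89 mA.
V_DS = V_DD − I_D·R_D = 13 − 9.89×0.56 = 7.46 V.
Saturation requires V_DS ≥ V_GS − V_t = 3.63 V; 7.46 ≥ 3.63 ✓.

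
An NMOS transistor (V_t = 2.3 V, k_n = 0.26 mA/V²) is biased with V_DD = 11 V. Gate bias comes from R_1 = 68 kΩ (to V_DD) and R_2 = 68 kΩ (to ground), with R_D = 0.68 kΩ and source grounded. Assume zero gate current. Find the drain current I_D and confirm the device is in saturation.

I_D ≈ 1.3 mA

V_G = V_DD·R_2/(R_1+R_2) = 11×68/136 = 5.5 V. With the source grounded, V_GS = V_G = 5.5 V.
Assume saturation: I_D = (k_n/2)(V_GS − V_t)² = (0.26/2)×(5.5 − 2.3)² = 0.13×3.2² = 1.33 mA.
V_DS = V_DD − I_D·R_D = 11 − 1.33×0.68 = 10.1 V.
Saturation requires V_DS ≥ V_GS − V_t = 3.2 V; 10.1 ≥ 3.2 ✓.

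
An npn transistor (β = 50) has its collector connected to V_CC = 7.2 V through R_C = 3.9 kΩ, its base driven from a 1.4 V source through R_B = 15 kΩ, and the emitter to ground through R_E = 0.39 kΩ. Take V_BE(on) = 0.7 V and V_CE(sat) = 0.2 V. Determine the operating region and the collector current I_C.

Assume active. Base-emitter loop: I_B = (V_BB − V_BE)/(R_B + (β+1)R_E) = (1.4 − 0.7)/(15 + 51×0.39) = 0.0201 mA.
I_C = β·I_B = 50×0.0201 = 1 mA.
V_CE = V_CC − I_C·R_C − I_E·R_E = 7.2 − 1×3.9 − 1.02×0.39 = 2.89 V > V_CE(sat), so the active-region assumption holds.

active; I_C ≈ 1 mA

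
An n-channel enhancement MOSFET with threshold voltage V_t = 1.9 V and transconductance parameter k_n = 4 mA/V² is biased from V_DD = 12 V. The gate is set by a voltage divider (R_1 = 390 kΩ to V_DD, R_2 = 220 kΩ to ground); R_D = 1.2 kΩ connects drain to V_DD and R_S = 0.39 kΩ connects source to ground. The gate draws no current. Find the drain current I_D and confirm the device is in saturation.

I_D ≈ 3.1 mA

V_G = V_DD·R_2/(R_1+R_2) = 12×220/610 = 4.33 V.
Assume saturation: I_D = (k_n/2)(V_GS − V_t)² with V_GS = V_G − I_D·R_S = 4.33 − 0.39·I_D.
Substituting gives 0.304·I_D² − 4.79·I_D + 11.8 = 0, with roots I_D = 3.06 or 12.7 mA.
The root I_D = 12.7 mA gives V_GS = -0.618 V ≤ V_t, so take I_D = 3.06 mA.
Then V_GS = 3.14 V and V_DS = V_DD − I_D(R_D+R_S) = 12 − 3.06×1.59 = 7.14 V.
Saturation requires V_DS ≥ V_GS − V_t = 1.24 V; 7.14 ≥ 1.24 ✓.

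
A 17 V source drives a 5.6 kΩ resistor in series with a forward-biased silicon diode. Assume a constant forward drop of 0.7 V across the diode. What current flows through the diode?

KVL around the loop: 17 = V_D + I·R = 0.7 + I × 5.6 kΩ.
So I = (17 − 0.7) / 5.6 kΩ = 16.3 / 5.6 = 2.91 mA.

I ≈ 2.9 mA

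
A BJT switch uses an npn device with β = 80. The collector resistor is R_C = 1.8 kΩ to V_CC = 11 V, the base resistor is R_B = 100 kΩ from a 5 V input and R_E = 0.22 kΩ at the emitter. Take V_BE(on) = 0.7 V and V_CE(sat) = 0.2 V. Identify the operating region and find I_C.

Assume active. Base-emitter loop: I_B = (V_BB − V_BE)/(R_B + (β+1)R_E) = (5 − 0.7)/(100 + 81×0.22) = 0.0365 mA.
I_C = β·I_B = 80×0.0365 = 2.92 mA.
V_CE = V_CC − I_C·R_C − I_E·R_E = 11 − 2.92×1.8 − 2.96×0.22 = 5.09 V > V_CE(sat), so the active-region assumption holds.

active; I_C ≈ 2.9 mA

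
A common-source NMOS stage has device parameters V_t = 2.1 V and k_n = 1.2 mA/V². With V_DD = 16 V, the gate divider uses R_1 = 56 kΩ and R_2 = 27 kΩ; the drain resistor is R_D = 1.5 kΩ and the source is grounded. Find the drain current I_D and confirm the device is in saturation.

V_G = V_DD·R_2/(R_1+R_2) = 16×27/83 = 5.2 V. With the source grounded, V_GS = V_G = 5.2 V.
Assume saturation: I_D = (k_n/2)(V_GS − V_t)² = (1.2/2)×(5.2 − 2.1)² = 0.6×3.1² = 5.78 mA.
V_DS = V_DD − I_D·R_D = 16 − 5.78×1.5 = 7.32 V.
Saturation requires V_DS ≥ V_GS − V_t = 3.1 V; 7.32 ≥ 3.1 ✓.

I_D ≈ 5.8 mA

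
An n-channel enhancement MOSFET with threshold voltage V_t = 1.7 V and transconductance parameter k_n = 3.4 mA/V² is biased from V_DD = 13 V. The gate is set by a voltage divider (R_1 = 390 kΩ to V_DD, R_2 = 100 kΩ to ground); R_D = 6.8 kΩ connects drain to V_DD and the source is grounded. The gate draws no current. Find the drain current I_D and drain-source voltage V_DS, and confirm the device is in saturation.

V_G = V_DD·R_2/(R_1+R_2) = 13×100/490 = 2.65 V. With the source grounded, V_GS = V_G = 2.65 V.
Assume saturation: I_D = (k_n/2)(V_GS − V_t)² = (3.4/2)×(2.65 − 1.7)² = 1.7×0.953² = 1.54 mA.
V_DS = V_DD − I_D·R_D = 13 − 1.54×6.8 = 2.5 V.
Saturation requires V_DS ≥ V_GS − V_t = 0.953 V; 2.5 ≥ 0.953 ✓.

I_D ≈ 1.5 mA, V_DS ≈ 2.5 V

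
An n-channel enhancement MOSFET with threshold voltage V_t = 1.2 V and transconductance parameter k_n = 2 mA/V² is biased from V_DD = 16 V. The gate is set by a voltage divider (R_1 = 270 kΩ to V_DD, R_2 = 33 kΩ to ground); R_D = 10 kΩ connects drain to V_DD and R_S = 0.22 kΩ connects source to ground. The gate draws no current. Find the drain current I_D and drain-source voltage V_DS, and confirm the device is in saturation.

V_G = V_DD·R_2/(R_1+R_2) = 16×33/303 = 1.74 V.
Assume saturation: I_D = (k_n/2)(V_GS − V_t)² with V_GS = V_G − I_D·R_S = 1.74 − 0.22·I_D.
Substituting gives 0.0484·I_D² − 1.24·I_D + 0.294 = 0, with roots I_D = 0.24 or 25.4 mA.
The root I_D = 25.4 mA gives V_GS = -3.84 V ≤ V_t, so take I_D = 0.24 mA.
Then V_GS = 1.69 V and V_DS = V_DD − I_D(R_D+R_S) = 16 − 0.24×10.2 = 13.5 V.
Saturation requires V_DS ≥ V_GS − V_t = 0.49 V; 13.5 ≥ 0.49 ✓.

I_D ≈ 0.24 mA, V_DS ≈ 14 V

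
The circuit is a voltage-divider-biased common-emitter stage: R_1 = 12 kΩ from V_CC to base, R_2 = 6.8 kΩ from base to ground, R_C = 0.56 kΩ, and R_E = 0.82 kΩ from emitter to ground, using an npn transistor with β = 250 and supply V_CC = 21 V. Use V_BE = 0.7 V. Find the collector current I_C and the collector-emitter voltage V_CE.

Thevenize the base divider: V_Th = V_CC·R_2/(R_1+R_2) = 21×6.8/18.8 = 7.6 V, R_Th = R_1‖R_2 = 4.34 kΩ.
Base-emitter loop: V_Th = I_B·R_Th + V_BE + (β+1)I_B·R_E, so I_B = (7.6 − 0.7) / (4.34 + 251×0.82) = 0.0328 mA.
I_C = β·I_B = 250×0.0328 = 8.2 mA, and I_E = (β+1)I_B = 8.24 mA.
V_CE = V_CC − I_C·R_C − I_E·R_E = 21 − 8.2×0.56 − 8.24×0.82 = 9.65 V.
V_CE = 9.65 V > 0.2 V confirms active-region operation.

I_C ≈ 8.2 mA, V_CE ≈ 9.7 V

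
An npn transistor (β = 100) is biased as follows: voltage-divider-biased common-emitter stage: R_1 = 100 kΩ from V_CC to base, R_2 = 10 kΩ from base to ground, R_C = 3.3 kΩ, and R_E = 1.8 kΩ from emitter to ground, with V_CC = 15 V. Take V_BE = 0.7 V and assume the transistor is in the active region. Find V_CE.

Thevenize the base divider: V_Th = V_CC·R_2/(R_1+R_2) = 15×10/110 = 1.36 V, R_Th = R_1‖R_2 = 9.09 kΩ.
Base-emitter loop: V_Th = I_B·R_Th + V_BE + (β+1)I_B·R_E, so I_B = (1.36 − 0.7) / (9.09 + 101×1.8) = 0.00348 mA.
I_C = β·I_B = 100×0.00348 = 0.348 mA, and I_E = (β+1)I_B = 0.351 mA.
V_CE = V_CC − I_C·R_C − I_E·R_E = 15 − 0.348×3.3 − 0.351×1.8 = 13.2 V.
V_CE = 13.2 V > 0.2 V confirms active-region operation.

V_CE ≈ 13 V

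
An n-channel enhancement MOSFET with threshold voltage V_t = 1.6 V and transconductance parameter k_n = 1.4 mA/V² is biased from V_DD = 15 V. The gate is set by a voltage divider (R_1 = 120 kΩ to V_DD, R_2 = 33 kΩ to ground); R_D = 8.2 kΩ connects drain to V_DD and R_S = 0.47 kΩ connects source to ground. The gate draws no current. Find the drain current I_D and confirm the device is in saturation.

I_D ≈ 0.97 mA

V_G = V_DD·R_2/(R_1+R_2) = 15×33/153 = 3.24 V.
Assume saturation: I_D = (k_n/2)(V_GS − V_t)² with V_GS = V_G − I_D·R_S = 3.24 − 0.47·I_D.
Substituting gives 0.155·I_D² − 2.08·I_D + 1.87 = 0, with roots I_D = 0.972 or 12.5 mA.
The root I_D = 12.5 mA gives V_GS = -2.62 V ≤ V_t, so take I_D = 0.972 mA.
Then V_GS = 2.78 V and V_DS = V_DD − I_D(R_D+R_S) = 15 − 0.972×8.67 = 6.57 V.
Saturation requires V_DS ≥ V_GS − V_t = 1.18 V; 6.57 ≥ 1.18 ✓.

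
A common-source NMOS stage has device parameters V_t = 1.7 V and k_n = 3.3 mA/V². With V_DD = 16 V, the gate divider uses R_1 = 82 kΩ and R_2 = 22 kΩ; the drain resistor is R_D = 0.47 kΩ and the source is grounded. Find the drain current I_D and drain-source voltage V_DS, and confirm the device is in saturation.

V_G = V_DD·R_2/(R_1+R_2) = 16×22/104 = 3.38 V. With the source grounded, V_GS = V_G = 3.38 V.
Assume saturation: I_D = (k_n/2)(V_GS − V_t)² = (3.3/2)×(3.38 − 1.7)² = 1.65×1.68² = 4.68 mA.
V_DS = V_DD − I_D·R_D = 16 − 4.68×0.47 = 13.8 V.
Saturation requires V_DS ≥ V_GS − V_t = 1.68 V; 13.8 ≥ 1.68 ✓.

I_D ≈ 4.7 mA, V_DS ≈ 14 V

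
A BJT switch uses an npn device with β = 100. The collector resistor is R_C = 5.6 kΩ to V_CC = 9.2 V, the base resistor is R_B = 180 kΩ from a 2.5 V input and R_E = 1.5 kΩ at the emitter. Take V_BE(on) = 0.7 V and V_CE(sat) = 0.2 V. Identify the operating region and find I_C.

active; I_C ≈ 0.54 mA

Assume active. Base-emitter loop: I_B = (V_BB − V_BE)/(R_B + (β+1)R_E) = (2.5 − 0.7)/(180 + 101×1.5) = 0.00543 mA.
I_C = β·I_B = 100×0.00543 = 0.543 mA.
V_CE = V_CC − I_C·R_C − I_E·R_E = 9.2 − 0.543×5.6 − 0.548×1.5 = 5.34 V > V_CE(sat), so the active-region assumption holds.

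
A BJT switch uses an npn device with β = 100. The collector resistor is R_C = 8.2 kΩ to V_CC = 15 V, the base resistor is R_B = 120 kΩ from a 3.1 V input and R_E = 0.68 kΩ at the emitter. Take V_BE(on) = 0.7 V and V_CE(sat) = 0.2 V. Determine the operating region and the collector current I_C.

active; I_C ≈ 1.3 mA

Assume active. Base-emitter loop: I_B = (V_BB − V_BE)/(R_B + (β+1)R_E) = (3.1 − 0.7)/(120 + 101×0.68) = 0.0127 mA.
I_C = β·I_B = 100×0.0127 = 1.27 mA.
V_CE = V_CC − I_C·R_C − I_E·R_E = 15 − 1.27×8.2 − 1.28×0.68 = 3.7 V > V_CE(sat), so the active-region assumption holds.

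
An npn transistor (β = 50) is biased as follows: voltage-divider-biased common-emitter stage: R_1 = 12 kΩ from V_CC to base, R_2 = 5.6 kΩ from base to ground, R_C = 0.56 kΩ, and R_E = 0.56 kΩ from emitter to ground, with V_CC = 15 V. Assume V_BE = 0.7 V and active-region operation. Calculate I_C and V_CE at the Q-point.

Thevenize the base divider: V_Th = V_CC·R_2/(R_1+R_2) = 15×5.6/17.6 = 4.77 V, R_Th = R_1‖R_2 = 3.82 kΩ.
Base-emitter loop: V_Th = I_B·R_Th + V_BE + (β+1)I_B·R_E, so I_B = (4.77 − 0.7) / (3.82 + 51×0.56) = 0.126 mA.
I_C = β·I_B = 50×0.126 = 6.29 mA, and I_E = (β+1)I_B = 6.42 mA.
V_CE = V_CC − I_C·R_C − I_E·R_E = 15 − 6.29×0.56 − 6.42×0.56 = 7.89 V.
V_CE = 7.89 V > 0.2 V confirms active-region operation.

I_C ≈ 6.3 mA, V_CE ≈ 7.9 V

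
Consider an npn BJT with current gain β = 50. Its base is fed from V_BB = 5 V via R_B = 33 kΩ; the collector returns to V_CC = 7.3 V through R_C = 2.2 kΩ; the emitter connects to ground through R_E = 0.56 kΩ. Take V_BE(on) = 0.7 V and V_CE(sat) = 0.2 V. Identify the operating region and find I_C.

saturation; I_C ≈ 2.6 mA

Assume active: I_B = (5 − 0.7)/(33 + 51×0.56) = 0.0699 mA, I_C = β·I_B = 3.49 mA.
Then V_CE = 7.3 − 3.49×2.2 − 3.56×0.56 = -2.38 V < 0.2 V — the active assumption fails.
Re-solve with V_CE = 0.2 V. KCL at the emitter: V_E/R_E = (V_BB−0.7−V_E)/R_B + (V_CC−0.2−V_E)/R_C, giving V_E = 1.48 V.
I_C = (V_CC − 0.2 − V_E)/R_C = (7.1 − 1.48)/2.2 = 2.56 mA.
Check: I_B = (4.3 − 1.48)/33 = 0.0855 mA, and β·I_B = 4.27 mA > I_C, confirming saturation.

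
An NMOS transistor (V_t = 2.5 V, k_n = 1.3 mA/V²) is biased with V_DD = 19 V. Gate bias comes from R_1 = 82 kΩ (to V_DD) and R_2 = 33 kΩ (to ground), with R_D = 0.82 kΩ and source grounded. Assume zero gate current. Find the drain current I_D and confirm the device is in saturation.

I_D ≈ 5.7 mA

V_G = V_DD·R_2/(R_1+R_2) = 19×33/115 = 5.45 V. With the source grounded, V_GS = V_G = 5.45 V.
Assume saturation: I_D = (k_n/2)(V_GS − V_t)² = (1.3/2)×(5.45 − 2.5)² = 0.65×2.95² = 5.66 mA.
V_DS = V_DD − I_D·R_D = 19 − 5.66×0.82 = 14.4 V.
Saturation requires V_DS ≥ V_GS − V_t = 2.95 V; 14.4 ≥ 2.95 ✓.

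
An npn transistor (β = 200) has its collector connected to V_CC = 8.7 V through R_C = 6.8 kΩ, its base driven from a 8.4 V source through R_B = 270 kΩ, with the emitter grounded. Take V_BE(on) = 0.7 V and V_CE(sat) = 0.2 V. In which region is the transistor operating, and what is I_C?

saturation; I_C ≈ 1.2 mA

Assume active: I_B = (8.4 − 0.7)/270 = 0.0285 mA, giving I_C = β·I_B = 5.7 mA.
But then V_CE = 8.7 − 5.7×6.8 = -30.1 V < V_CE(sat) = 0.2 V — impossible in the active region.
So the transistor is saturated. With V_CE = 0.2 V, I_C = (V_CC − 0.2)/R_C = 8.5/6.8 = 1.25 mA.
Check: β·I_B = 5.7 mA > I_C = 1.25 mA, confirming saturation.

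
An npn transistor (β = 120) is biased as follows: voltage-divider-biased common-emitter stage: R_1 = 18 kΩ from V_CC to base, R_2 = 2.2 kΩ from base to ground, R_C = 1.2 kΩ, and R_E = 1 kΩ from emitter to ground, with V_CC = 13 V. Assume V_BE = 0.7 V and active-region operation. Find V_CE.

Thevenize the base divider: V_Th = V_CC·R_2/(R_1+R_2) = 13×2.2/20.2 = 1.42 V, R_Th = R_1‖R_2 = 1.96 kΩ.
Base-emitter loop: V_Th = I_B·R_Th + V_BE + (β+1)I_B·R_E, so I_B = (1.42 − 0.7) / (1.96 + 121×1) = 0.00582 mA.
I_C = β·I_B = 120×0.00582 = 0.699 mA, and I_E = (β+1)I_B = 0.704 mA.
V_CE = V_CC − I_C·R_C − I_E·R_E = 13 − 0.699×1.2 − 0.704×1 = 11.5 V.
V_CE = 11.5 V > 0.2 V confirms active-region operation.

V_CE ≈ 11 V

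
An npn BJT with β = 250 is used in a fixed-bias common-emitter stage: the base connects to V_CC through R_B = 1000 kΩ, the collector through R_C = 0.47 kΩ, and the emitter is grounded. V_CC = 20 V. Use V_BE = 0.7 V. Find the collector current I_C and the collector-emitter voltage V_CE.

Base loop: V_CC = I_B·R_B + V_BE, so I_B = (20 − 0.7)/1000 kΩ = 0.0193 mA.
In the active region I_C = β·I_B = 250 × 0.0193 = 4.83 mA.
Collector loop: V_CE = V_CC − I_C·R_C = 20 − 4.83×0.47 = 17.7 V.
Since V_CE = 17.7 V > V_CE(sat) ≈ 0.2 V, the transistor is in the active region as assumed.

I_C ≈ 4.8 mA, V_CE ≈ 18 V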